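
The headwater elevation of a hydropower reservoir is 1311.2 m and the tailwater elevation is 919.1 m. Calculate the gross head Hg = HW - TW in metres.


Hg = 1311.2 - 919.1 = 392.1000 m


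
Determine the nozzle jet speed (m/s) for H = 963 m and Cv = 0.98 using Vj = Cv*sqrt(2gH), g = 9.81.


Vj = 0.98 * sqrt(2*9.81*963) = 134.7066 m/s


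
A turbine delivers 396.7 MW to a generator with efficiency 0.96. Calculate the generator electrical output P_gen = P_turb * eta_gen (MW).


P_gen = 396.7 * 0.96 = 380.8320 MW


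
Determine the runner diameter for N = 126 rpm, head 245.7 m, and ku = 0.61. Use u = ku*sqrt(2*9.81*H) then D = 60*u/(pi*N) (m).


u = 0.61 * sqrt(2*9.81*245.7) = 42.3528 m/s
D = 60 * 42.3528 / (pi * 126) = 6.4197 m


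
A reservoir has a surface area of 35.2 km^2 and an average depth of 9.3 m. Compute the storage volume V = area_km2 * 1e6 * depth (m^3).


V = 35.2 * 1e6 * 9.3 = 3.2736e+08 m^3


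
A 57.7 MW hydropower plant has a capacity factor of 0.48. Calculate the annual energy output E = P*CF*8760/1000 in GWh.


E = 57.7 * 0.48 * 8760 / 1000 = 242.6170 GWh


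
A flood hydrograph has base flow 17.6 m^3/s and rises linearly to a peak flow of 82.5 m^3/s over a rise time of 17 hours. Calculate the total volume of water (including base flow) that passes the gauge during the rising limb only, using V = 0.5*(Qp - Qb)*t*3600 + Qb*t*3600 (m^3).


V = 0.5*(82.5 - 17.6)*17*3600 + 17.6*17*3600 = 3.0631e+06 m^3


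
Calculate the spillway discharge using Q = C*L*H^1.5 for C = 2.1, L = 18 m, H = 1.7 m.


Q = 2.1 * 18 * 1.7^1.5 = 83.7848 m^3/s


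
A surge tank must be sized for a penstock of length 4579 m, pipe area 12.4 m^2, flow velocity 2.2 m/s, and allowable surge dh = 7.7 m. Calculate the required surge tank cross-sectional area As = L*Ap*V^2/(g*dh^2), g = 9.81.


As = 4579 * 12.4 * 2.2^2 / (9.81 * 7.7^2) = 472.4841 m^2


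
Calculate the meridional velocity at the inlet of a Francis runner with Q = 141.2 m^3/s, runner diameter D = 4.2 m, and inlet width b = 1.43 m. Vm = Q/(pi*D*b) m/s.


Vm = 141.2 / (pi * 4.2 * 1.43) = 7.4834 m/s


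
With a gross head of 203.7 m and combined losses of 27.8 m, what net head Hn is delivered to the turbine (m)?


Hn = 203.7 - 27.8 = 175.9000 m


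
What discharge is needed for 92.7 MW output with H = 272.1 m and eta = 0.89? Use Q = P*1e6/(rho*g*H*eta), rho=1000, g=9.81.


Q = 92.7 * 1e6 / (1000 * 9.81 * 272.1 * 0.89) = 39.0204 m^3/s


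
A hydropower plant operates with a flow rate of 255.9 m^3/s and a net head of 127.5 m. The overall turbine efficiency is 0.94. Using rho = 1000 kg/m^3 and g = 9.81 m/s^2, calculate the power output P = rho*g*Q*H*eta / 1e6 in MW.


P = 1000 * 9.81 * 255.9 * 127.5 * 0.94 / 1e6 = 300.8689 MW


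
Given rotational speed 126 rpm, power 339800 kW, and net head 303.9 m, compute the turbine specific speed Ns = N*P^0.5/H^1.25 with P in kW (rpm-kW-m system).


Ns = 126 * 339800^0.5 / 303.9^1.25 = 57.8854


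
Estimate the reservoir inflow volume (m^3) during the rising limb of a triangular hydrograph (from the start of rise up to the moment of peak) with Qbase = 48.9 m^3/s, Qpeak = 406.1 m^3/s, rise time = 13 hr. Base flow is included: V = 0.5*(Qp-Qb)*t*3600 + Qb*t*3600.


V = 0.5*(406.1 - 48.9)*13*3600 + 48.9*13*3600 = 1.0647e+07 m^3


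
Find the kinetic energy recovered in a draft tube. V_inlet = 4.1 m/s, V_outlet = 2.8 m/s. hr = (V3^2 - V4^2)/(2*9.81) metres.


hr = (4.1^2 - 2.8^2) / (2*9.81) = 0.4572 m


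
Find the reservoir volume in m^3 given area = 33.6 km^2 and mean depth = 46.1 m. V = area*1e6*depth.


V = 33.6 * 1e6 * 46.1 = 1.5490e+09 m^3


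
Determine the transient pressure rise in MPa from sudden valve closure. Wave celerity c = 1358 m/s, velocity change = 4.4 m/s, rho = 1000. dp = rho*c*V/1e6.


dp = 1000 * 1358 * 4.4 / 1e6 = 5.9752 MPa


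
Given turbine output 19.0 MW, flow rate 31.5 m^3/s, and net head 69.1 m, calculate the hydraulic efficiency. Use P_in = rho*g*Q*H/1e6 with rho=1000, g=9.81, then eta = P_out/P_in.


P_in = 1000 * 9.81 * 31.5 * 69.1 / 1e6 = 21.3529 MW
eta = 19.0 / 21.3529 = 0.8898


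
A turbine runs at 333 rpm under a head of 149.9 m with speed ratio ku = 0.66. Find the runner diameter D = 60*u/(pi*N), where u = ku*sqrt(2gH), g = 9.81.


u = 0.66 * sqrt(2*9.81*149.9) = 35.7927 m/s
D = 60 * 35.7927 / (pi * 333) = 2.0528 m


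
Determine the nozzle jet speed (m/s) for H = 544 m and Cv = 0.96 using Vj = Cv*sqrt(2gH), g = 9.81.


Vj = 0.96 * sqrt(2*9.81*544) = 99.1791 m/s


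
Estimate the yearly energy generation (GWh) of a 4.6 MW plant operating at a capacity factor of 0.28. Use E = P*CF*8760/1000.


E = 4.6 * 0.28 * 8760 / 1000 = 11.2829 GWh


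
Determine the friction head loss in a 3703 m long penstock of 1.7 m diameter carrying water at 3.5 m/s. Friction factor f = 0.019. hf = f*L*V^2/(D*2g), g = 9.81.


hf = 0.019 * 3703 * 3.5^2 / (1.7 * 2 * 9.81) = 25.8402 m


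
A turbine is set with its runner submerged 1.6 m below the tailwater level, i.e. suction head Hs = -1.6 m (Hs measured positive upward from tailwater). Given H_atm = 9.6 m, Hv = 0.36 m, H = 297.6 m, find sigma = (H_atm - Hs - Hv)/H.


sigma = (9.6 - (-1.6) - 0.36) / 297.6 = 0.0364


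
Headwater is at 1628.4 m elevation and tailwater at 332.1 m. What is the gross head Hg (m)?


Hg = 1628.4 - 332.1 = 1296.3000 m


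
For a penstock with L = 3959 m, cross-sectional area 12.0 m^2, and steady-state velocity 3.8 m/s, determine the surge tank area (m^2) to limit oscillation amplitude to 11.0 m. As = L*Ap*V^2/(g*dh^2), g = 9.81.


As = 3959 * 12.0 * 3.8^2 / (9.81 * 11.0^2) = 577.9358 m^2


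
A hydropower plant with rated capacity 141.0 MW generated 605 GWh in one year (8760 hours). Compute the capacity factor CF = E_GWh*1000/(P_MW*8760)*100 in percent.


CF = 605 * 1000 / (141.0 * 8760) * 100 = 48.9815 %


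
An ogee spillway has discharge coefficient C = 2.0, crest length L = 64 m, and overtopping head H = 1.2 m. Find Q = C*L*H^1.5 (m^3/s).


Q = 2.0 * 64 * 1.2^1.5 = 168.2604 m^3/s


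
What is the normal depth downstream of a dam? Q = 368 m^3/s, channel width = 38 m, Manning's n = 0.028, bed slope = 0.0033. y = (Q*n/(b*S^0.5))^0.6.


y = (368 * 0.028 / (38 * 0.0033^0.5))^0.6 = 2.5373 m


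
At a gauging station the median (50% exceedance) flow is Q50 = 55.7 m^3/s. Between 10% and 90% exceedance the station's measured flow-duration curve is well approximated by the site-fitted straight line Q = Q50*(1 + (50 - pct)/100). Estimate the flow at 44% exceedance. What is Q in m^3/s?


Q = 55.7 * (1 + (50 - 44)/100) = 59.0420 m^3/s


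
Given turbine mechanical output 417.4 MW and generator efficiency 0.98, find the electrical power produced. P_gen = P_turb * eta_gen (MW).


P_gen = 417.4 * 0.98 = 409.0520 MW


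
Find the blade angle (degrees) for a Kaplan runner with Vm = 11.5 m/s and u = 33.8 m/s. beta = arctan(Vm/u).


beta = arctan(11.5 / 33.8) = 18.7902 degrees


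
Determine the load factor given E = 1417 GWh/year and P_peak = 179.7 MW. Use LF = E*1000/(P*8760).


LF = 1417 * 1000 / (179.7 * 8760) = 0.9002


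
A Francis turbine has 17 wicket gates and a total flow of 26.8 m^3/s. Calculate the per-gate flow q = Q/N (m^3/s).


q = 26.8 / 17 = 1.5765 m^3/s


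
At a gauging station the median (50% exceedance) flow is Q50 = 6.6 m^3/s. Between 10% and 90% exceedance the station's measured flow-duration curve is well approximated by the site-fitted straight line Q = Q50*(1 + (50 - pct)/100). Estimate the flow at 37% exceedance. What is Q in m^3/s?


Q = 6.6 * (1 + (50 - 37)/100) = 7.4580 m^3/s


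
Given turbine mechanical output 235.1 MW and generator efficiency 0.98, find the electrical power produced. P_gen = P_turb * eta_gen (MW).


P_gen = 235.1 * 0.98 = 230.3980 MW


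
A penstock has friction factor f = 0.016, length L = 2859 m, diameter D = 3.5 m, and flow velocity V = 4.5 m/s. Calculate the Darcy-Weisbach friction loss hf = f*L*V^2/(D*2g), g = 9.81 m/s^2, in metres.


hf = 0.016 * 2859 * 4.5^2 / (3.5 * 2 * 9.81) = 13.4894 m


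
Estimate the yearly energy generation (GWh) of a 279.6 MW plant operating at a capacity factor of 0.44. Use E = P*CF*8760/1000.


E = 279.6 * 0.44 * 8760 / 1000 = 1077.6902 GWh


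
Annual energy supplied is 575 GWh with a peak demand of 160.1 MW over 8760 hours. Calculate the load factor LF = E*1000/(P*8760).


LF = 575 * 1000 / (160.1 * 8760) = 0.4100


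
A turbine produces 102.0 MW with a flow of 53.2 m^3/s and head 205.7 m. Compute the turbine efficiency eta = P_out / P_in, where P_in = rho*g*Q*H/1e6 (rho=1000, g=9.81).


P_in = 1000 * 9.81 * 53.2 * 205.7 / 1e6 = 107.3532 MW
eta = 102.0 / 107.3532 = 0.9501


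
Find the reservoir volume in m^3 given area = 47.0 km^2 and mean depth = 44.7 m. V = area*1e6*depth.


V = 47.0 * 1e6 * 44.7 = 2.1009e+09 m^3


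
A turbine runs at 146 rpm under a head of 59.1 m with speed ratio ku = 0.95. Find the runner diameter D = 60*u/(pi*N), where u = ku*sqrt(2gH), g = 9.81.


u = 0.95 * sqrt(2*9.81*59.1) = 32.3494 m/s
D = 60 * 32.3494 / (pi * 146) = 4.2317 m


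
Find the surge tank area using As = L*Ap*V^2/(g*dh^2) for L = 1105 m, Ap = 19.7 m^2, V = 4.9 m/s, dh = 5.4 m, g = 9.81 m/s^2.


As = 1105 * 19.7 * 4.9^2 / (9.81 * 5.4^2) = 1827.1077 m^2


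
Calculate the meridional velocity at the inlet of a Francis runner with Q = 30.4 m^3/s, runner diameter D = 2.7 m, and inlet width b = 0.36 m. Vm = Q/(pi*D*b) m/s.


Vm = 30.4 / (pi * 2.7 * 0.36) = 9.9554 m/s


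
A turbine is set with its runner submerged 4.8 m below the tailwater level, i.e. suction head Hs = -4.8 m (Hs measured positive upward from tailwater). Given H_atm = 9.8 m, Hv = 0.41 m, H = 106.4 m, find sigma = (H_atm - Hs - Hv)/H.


sigma = (9.8 - (-4.8) - 0.41) / 106.4 = 0.1334


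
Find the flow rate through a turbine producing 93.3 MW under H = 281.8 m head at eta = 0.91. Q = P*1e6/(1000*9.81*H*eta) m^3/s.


Q = 93.3 * 1e6 / (1000 * 9.81 * 281.8 * 0.91) = 37.0877 m^3/s


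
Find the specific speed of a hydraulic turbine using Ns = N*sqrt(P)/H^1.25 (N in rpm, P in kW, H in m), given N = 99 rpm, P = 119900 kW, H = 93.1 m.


Ns = 99 * 119900^0.5 / 93.1^1.25 = 118.5380


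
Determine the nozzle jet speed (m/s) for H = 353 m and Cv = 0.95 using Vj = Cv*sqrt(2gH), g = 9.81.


Vj = 0.95 * sqrt(2*9.81*353) = 79.0607 m/s


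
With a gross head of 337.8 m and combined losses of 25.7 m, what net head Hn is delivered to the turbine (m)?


Hn = 337.8 - 25.7 = 312.1000 m


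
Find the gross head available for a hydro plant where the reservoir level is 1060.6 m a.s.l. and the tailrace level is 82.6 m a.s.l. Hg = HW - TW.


Hg = 1060.6 - 82.6 = 978.0000 m


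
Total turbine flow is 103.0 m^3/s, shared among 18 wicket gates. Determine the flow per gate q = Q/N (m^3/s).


q = 103.0 / 18 = 5.7222 m^3/s


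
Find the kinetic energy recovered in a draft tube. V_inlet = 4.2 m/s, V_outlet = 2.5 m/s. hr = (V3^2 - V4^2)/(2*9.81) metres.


hr = (4.2^2 - 2.5^2) / (2*9.81) = 0.5805 m


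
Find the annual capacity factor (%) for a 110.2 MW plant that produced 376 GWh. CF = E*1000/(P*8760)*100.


CF = 376 * 1000 / (110.2 * 8760) * 100 = 38.9495 %


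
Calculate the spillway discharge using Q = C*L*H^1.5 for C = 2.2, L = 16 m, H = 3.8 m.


Q = 2.2 * 16 * 3.8^1.5 = 260.7462 m^3/s


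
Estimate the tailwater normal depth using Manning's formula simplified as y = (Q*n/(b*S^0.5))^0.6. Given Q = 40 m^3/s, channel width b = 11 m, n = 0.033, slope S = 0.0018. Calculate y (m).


y = (40 * 0.033 / (11 * 0.0018^0.5))^0.6 = 1.8661 m


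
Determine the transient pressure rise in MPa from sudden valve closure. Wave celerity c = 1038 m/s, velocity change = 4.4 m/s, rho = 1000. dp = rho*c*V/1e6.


dp = 1000 * 1038 * 4.4 / 1e6 = 4.5672 MPa


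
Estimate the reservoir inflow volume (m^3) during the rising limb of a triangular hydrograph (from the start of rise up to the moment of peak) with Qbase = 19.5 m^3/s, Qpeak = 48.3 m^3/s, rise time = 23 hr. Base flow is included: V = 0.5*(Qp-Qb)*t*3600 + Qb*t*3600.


V = 0.5*(48.3 - 19.5)*23*3600 + 19.5*23*3600 = 2.8069e+06 m^3


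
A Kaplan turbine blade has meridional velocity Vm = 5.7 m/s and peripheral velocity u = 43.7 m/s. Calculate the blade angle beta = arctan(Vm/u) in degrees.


beta = arctan(5.7 / 43.7) = 7.4314 degrees


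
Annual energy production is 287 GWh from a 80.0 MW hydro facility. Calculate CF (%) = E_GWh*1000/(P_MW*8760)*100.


CF = 287 * 1000 / (80.0 * 8760) * 100 = 40.9532 %


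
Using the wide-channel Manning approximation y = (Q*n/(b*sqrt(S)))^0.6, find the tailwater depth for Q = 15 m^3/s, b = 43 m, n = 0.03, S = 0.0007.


y = (15 * 0.03 / (43 * 0.0007^0.5))^0.6 = 0.5732 m


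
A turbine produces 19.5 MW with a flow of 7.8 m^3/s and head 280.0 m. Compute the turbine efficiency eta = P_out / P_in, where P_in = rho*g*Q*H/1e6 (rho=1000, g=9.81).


P_in = 1000 * 9.81 * 7.8 * 280.0 / 1e6 = 21.4250 MW
eta = 19.5 / 21.4250 = 0.9101


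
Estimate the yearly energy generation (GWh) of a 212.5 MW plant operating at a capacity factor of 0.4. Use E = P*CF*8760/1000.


E = 212.5 * 0.4 * 8760 / 1000 = 744.6000 GWh


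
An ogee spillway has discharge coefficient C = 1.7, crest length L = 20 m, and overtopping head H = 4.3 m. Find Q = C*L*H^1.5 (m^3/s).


Q = 1.7 * 20 * 4.3^1.5 = 303.1668 m^3/s


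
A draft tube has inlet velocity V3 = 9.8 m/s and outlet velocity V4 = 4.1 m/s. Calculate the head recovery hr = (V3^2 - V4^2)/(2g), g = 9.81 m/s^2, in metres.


hr = (9.8^2 - 4.1^2) / (2*9.81) = 4.0382 m


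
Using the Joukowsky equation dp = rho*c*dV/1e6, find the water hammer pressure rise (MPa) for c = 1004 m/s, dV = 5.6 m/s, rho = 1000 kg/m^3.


dp = 1000 * 1004 * 5.6 / 1e6 = 5.6224 MPa


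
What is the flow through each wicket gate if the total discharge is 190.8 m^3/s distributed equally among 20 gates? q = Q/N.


q = 190.8 / 20 = 9.5400 m^3/s


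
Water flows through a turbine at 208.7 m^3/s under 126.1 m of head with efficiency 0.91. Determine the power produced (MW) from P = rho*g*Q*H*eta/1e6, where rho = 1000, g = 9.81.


P = 1000 * 9.81 * 208.7 * 126.1 * 0.91 / 1e6 = 234.9351 MW


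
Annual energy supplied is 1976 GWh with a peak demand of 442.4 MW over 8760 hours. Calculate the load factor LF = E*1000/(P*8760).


LF = 1976 * 1000 / (442.4 * 8760) = 0.5099


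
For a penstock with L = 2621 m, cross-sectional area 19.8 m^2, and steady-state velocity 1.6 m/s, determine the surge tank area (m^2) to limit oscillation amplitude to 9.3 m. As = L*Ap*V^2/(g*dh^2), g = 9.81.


As = 2621 * 19.8 * 1.6^2 / (9.81 * 9.3^2) = 156.5804 m^2


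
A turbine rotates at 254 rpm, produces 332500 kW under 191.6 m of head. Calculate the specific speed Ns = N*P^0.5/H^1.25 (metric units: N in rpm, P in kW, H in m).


Ns = 254 * 332500^0.5 / 191.6^1.25 = 205.4637


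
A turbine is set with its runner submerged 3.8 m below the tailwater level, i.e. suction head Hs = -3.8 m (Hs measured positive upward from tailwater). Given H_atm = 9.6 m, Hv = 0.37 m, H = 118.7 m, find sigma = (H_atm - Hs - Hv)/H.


sigma = (9.6 - (-3.8) - 0.37) / 118.7 = 0.1098


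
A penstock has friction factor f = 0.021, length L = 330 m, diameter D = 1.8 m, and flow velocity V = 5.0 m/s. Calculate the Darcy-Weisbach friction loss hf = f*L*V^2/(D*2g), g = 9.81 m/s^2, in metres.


hf = 0.021 * 330 * 5.0^2 / (1.8 * 2 * 9.81) = 4.9057 m


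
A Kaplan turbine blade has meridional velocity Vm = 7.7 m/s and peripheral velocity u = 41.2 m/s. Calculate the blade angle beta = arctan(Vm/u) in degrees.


beta = arctan(7.7 / 41.2) = 10.5861 degrees


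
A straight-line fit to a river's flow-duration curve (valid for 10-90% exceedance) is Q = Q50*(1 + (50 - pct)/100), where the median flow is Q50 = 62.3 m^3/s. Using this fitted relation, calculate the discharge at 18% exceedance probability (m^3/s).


Q = 62.3 * (1 + (50 - 18)/100) = 82.2360 m^3/s


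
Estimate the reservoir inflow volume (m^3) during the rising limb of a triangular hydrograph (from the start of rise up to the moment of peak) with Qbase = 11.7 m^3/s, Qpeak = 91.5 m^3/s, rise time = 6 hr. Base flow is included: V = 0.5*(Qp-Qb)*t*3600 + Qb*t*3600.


V = 0.5*(91.5 - 11.7)*6*3600 + 11.7*6*3600 = 1.1146e+06 m^3


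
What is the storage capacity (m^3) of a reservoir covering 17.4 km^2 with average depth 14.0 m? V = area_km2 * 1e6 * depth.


V = 17.4 * 1e6 * 14.0 = 2.4360e+08 m^3


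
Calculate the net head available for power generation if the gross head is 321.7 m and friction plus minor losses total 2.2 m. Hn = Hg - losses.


Hn = 321.7 - 2.2 = 319.5000 m


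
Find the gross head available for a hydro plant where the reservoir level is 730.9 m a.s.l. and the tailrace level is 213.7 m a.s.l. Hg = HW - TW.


Hg = 730.9 - 213.7 = 517.2000 m


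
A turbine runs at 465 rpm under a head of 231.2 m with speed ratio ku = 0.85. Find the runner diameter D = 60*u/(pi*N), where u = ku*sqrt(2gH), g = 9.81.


u = 0.85 * sqrt(2*9.81*231.2) = 57.2483 m/s
D = 60 * 57.2483 / (pi * 465) = 2.3513 m


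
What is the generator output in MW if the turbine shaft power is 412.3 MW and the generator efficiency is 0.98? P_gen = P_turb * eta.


P_gen = 412.3 * 0.98 = 404.0540 MW


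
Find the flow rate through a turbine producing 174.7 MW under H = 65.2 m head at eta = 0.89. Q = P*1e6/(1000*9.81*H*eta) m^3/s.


Q = 174.7 * 1e6 / (1000 * 9.81 * 65.2 * 0.89) = 306.8925 m^3/s


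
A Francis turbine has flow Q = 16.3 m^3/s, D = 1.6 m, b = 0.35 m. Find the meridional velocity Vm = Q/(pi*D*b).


Vm = 16.3 / (pi * 1.6 * 0.35) = 9.2651 m/s


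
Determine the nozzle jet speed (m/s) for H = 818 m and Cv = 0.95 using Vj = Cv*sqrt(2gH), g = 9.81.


Vj = 0.95 * sqrt(2*9.81*818) = 120.3510 m/s


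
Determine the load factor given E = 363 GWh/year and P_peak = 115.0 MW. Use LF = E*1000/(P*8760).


LF = 363 * 1000 / (115.0 * 8760) = 0.3603


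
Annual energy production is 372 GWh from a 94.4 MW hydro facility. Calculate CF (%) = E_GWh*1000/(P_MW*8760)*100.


CF = 372 * 1000 / (94.4 * 8760) * 100 = 44.9849 %


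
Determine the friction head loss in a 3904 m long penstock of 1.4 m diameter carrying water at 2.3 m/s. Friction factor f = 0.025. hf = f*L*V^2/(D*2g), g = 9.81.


hf = 0.025 * 3904 * 2.3^2 / (1.4 * 2 * 9.81) = 18.7966 m


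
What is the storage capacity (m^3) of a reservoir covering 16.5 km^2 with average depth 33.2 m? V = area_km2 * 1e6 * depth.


V = 16.5 * 1e6 * 33.2 = 5.4780e+08 m^3


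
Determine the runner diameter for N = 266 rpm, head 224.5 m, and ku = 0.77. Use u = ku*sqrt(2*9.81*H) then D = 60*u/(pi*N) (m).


u = 0.77 * sqrt(2*9.81*224.5) = 51.1032 m/s
D = 60 * 51.1032 / (pi * 266) = 3.6692 m


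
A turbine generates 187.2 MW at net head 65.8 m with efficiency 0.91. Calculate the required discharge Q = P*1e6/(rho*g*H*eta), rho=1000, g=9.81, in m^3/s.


Q = 187.2 * 1e6 / (1000 * 9.81 * 65.8 * 0.91) = 318.6908 m^3/s


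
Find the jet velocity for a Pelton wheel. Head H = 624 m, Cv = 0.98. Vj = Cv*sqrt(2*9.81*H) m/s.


Vj = 0.98 * sqrt(2*9.81*624) = 108.4346 m/s


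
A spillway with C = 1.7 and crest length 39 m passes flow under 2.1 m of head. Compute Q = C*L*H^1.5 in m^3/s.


Q = 1.7 * 39 * 2.1^1.5 = 201.7634 m^3/s


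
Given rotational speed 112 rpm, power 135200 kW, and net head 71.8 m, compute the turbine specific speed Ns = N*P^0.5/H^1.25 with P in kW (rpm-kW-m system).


Ns = 112 * 135200^0.5 / 71.8^1.25 = 197.0384


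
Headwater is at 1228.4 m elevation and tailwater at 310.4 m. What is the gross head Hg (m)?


Hg = 1228.4 - 310.4 = 918.0000 m


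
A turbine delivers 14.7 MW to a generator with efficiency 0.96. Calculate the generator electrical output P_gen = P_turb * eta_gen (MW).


P_gen = 14.7 * 0.96 = 14.1120 MW


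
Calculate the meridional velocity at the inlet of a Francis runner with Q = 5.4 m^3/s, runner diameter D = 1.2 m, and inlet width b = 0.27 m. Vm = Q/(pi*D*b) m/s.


Vm = 5.4 / (pi * 1.2 * 0.27) = 5.3052 m/s


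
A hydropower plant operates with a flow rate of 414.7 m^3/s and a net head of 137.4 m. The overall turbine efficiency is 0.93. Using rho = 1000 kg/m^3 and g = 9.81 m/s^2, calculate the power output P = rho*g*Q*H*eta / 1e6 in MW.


P = 1000 * 9.81 * 414.7 * 137.4 * 0.93 / 1e6 = 519.8436 MW


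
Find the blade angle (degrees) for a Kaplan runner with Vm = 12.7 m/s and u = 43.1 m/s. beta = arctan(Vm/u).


beta = arctan(12.7 / 43.1) = 16.4183 degrees


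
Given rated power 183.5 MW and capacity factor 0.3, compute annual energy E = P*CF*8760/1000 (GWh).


E = 183.5 * 0.3 * 8760 / 1000 = 482.2380 GWh


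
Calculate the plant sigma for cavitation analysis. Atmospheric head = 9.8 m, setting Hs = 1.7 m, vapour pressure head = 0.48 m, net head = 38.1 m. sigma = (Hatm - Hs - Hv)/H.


sigma = (9.8 - 1.7 - 0.48) / 38.1 = 0.2000


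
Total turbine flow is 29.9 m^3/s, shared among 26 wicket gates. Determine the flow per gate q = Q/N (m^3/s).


q = 29.9 / 26 = 1.1500 m^3/s


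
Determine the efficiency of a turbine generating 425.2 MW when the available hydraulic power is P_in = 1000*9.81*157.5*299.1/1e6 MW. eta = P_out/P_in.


P_in = 1000 * 9.81 * 157.5 * 299.1 / 1e6 = 462.1319 MW
eta = 425.2 / 462.1319 = 0.9201


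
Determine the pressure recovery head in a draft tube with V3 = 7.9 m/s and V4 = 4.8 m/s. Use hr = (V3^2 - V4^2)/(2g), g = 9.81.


hr = (7.9^2 - 4.8^2) / (2*9.81) = 2.0066 m


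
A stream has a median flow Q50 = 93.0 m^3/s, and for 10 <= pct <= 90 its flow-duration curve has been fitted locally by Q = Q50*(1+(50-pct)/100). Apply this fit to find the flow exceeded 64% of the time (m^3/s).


Q = 93.0 * (1 + (50 - 64)/100) = 79.9800 m^3/s


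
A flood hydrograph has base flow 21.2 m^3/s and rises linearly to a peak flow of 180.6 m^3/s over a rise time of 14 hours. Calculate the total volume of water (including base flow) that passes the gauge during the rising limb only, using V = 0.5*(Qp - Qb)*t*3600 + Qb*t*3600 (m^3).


V = 0.5*(180.6 - 21.2)*14*3600 + 21.2*14*3600 = 5.0854e+06 m^3


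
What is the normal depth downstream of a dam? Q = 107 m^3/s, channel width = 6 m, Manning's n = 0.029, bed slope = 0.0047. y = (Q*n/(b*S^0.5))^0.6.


y = (107 * 0.029 / (6 * 0.0047^0.5))^0.6 = 3.3616 m


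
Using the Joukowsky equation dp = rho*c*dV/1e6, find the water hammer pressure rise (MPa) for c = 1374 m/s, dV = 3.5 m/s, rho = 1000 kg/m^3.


dp = 1000 * 1374 * 3.5 / 1e6 = 4.8090 MPa


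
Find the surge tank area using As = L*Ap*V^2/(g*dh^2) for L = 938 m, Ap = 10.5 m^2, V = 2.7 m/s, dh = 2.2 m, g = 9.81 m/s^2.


As = 938 * 10.5 * 2.7^2 / (9.81 * 2.2^2) = 1512.1863 m^2


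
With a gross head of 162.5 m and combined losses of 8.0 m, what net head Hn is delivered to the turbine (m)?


Hn = 162.5 - 8.0 = 154.5000 m


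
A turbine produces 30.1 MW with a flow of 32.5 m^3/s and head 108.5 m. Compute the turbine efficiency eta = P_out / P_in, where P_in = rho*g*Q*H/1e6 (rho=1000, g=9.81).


P_in = 1000 * 9.81 * 32.5 * 108.5 / 1e6 = 34.5925 MW
eta = 30.1 / 34.5925 = 0.8701


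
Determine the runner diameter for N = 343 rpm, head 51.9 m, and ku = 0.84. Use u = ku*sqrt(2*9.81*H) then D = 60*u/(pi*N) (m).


u = 0.84 * sqrt(2*9.81*51.9) = 26.8048 m/s
D = 60 * 26.8048 / (pi * 343) = 1.4925 m


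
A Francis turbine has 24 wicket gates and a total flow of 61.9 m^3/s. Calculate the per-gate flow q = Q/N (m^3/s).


q = 61.9 / 24 = 2.5792 m^3/s


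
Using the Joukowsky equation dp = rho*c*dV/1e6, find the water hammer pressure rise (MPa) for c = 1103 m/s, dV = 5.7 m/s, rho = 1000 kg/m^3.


dp = 1000 * 1103 * 5.7 / 1e6 = 6.2871 MPa


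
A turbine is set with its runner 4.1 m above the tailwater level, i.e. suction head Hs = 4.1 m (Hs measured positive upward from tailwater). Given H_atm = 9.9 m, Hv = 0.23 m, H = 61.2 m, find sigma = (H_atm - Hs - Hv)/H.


sigma = (9.9 - 4.1 - 0.23) / 61.2 = 0.0910


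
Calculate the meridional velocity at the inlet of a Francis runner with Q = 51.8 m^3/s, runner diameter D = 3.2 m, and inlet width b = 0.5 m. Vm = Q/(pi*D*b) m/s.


Vm = 51.8 / (pi * 3.2 * 0.5) = 10.3053 m/s


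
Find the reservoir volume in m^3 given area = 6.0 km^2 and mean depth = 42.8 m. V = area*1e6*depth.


V = 6.0 * 1e6 * 42.8 = 2.5680e+08 m^3


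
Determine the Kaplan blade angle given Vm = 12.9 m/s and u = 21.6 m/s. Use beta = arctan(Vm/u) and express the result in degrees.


beta = arctan(12.9 / 21.6) = 30.8466 degrees


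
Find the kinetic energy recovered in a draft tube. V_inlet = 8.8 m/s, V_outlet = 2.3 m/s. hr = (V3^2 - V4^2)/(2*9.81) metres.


hr = (8.8^2 - 2.3^2) / (2*9.81) = 3.6774 m


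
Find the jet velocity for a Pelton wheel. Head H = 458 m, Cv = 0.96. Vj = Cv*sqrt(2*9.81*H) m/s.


Vj = 0.96 * sqrt(2*9.81*458) = 91.0025 m/s


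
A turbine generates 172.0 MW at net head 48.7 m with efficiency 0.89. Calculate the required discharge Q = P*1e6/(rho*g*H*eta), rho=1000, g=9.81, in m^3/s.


Q = 172.0 * 1e6 / (1000 * 9.81 * 48.7 * 0.89) = 404.5204 m^3/s


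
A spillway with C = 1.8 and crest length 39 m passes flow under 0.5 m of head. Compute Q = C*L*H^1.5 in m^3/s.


Q = 1.8 * 39 * 0.5^1.5 = 24.8194 m^3/s


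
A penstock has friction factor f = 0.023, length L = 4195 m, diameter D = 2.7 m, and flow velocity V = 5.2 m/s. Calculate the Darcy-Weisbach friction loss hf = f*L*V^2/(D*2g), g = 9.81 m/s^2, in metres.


hf = 0.023 * 4195 * 5.2^2 / (2.7 * 2 * 9.81) = 49.2497 m


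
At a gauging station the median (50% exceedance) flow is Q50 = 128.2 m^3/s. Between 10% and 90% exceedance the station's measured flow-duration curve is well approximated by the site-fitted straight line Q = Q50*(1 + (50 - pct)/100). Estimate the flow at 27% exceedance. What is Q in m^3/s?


Q = 128.2 * (1 + (50 - 27)/100) = 157.6860 m^3/s


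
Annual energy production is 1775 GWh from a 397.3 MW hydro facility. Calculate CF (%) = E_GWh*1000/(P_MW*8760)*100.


CF = 1775 * 1000 / (397.3 * 8760) * 100 = 51.0006 %


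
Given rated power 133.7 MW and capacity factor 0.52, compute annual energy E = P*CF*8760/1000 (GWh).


E = 133.7 * 0.52 * 8760 / 1000 = 609.0302 GWh


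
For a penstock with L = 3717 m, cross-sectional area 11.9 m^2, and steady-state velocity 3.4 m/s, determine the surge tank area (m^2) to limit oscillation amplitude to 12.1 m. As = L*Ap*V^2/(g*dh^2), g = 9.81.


As = 3717 * 11.9 * 3.4^2 / (9.81 * 12.1^2) = 356.0062 m^2


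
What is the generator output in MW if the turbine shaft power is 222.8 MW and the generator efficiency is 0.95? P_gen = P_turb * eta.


P_gen = 222.8 * 0.95 = 211.6600 MW


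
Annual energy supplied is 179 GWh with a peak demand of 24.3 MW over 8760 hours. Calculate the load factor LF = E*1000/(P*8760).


LF = 179 * 1000 / (24.3 * 8760) = 0.8409


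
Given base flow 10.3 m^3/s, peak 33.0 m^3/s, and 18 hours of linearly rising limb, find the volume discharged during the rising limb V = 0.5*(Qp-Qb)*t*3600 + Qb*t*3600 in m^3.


V = 0.5*(33.0 - 10.3)*18*3600 + 10.3*18*3600 = 1.4029e+06 m^3


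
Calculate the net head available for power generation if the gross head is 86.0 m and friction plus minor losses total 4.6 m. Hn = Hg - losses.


Hn = 86.0 - 4.6 = 81.4000 m


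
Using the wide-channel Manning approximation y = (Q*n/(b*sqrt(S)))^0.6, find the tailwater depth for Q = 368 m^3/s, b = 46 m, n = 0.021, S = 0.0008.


y = (368 * 0.021 / (46 * 0.0008^0.5))^0.6 = 2.9125 m


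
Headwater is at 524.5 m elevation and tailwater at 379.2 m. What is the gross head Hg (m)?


Hg = 524.5 - 379.2 = 145.3000 m


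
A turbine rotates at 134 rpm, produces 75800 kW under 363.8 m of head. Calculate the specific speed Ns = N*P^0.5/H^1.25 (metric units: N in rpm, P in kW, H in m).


Ns = 134 * 75800^0.5 / 363.8^1.25 = 23.2199


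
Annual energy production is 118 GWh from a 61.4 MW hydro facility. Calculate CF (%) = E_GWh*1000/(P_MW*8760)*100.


CF = 118 * 1000 / (61.4 * 8760) * 100 = 21.9386 %


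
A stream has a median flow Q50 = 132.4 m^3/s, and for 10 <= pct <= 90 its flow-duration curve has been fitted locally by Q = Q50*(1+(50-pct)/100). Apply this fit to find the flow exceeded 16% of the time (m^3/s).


Q = 132.4 * (1 + (50 - 16)/100) = 177.4160 m^3/s


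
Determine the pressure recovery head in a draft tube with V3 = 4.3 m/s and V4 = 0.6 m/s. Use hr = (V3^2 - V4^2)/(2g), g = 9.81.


hr = (4.3^2 - 0.6^2) / (2*9.81) = 0.9241 m


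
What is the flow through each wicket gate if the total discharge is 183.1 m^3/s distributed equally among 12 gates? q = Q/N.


q = 183.1 / 12 = 15.2583 m^3/s


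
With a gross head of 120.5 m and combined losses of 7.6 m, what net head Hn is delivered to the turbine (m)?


Hn = 120.5 - 7.6 = 112.9000 m


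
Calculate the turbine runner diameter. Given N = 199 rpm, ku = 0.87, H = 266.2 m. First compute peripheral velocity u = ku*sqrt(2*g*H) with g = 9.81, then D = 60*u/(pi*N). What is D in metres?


u = 0.87 * sqrt(2*9.81*266.2) = 62.8742 m/s
D = 60 * 62.8742 / (pi * 199) = 6.0342 m


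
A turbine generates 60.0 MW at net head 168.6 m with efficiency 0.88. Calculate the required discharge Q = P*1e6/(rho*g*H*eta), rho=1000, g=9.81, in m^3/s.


Q = 60.0 * 1e6 / (1000 * 9.81 * 168.6 * 0.88) = 41.2232 m^3/s


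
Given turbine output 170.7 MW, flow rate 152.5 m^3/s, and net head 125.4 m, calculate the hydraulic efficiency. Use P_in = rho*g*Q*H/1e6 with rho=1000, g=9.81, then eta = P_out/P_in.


P_in = 1000 * 9.81 * 152.5 * 125.4 / 1e6 = 187.6015 MW
eta = 170.7 / 187.6015 = 0.9099


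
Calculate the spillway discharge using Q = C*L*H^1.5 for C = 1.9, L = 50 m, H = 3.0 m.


Q = 1.9 * 50 * 3.0^1.5 = 493.6345 m^3/s


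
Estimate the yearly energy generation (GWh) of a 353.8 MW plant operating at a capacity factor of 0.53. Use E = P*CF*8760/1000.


E = 353.8 * 0.53 * 8760 / 1000 = 1642.6226 GWh


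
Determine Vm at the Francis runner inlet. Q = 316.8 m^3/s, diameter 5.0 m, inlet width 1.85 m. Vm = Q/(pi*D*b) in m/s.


Vm = 316.8 / (pi * 5.0 * 1.85) = 10.9017 m/s


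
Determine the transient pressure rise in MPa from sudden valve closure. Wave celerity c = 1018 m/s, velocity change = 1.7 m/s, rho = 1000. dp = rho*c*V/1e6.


dp = 1000 * 1018 * 1.7 / 1e6 = 1.7306 MPa


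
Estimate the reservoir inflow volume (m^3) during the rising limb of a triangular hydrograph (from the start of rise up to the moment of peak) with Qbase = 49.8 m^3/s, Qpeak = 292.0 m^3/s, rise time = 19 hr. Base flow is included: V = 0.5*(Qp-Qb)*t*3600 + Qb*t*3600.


V = 0.5*(292.0 - 49.8)*19*3600 + 49.8*19*3600 = 1.1690e+07 m^3


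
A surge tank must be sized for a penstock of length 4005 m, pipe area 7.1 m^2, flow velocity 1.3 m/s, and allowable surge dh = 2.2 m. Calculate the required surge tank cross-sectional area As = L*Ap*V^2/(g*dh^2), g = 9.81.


As = 4005 * 7.1 * 1.3^2 / (9.81 * 2.2^2) = 1012.1228 m^2


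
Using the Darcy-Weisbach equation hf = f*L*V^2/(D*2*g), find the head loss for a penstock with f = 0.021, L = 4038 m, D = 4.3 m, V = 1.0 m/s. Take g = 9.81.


hf = 0.021 * 4038 * 1.0^2 / (4.3 * 2 * 9.81) = 1.0051 m


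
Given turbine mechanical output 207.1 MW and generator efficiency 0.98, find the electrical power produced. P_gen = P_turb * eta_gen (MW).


P_gen = 207.1 * 0.98 = 202.9580 MW


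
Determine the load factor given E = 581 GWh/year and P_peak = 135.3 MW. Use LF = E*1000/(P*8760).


LF = 581 * 1000 / (135.3 * 8760) = 0.4902


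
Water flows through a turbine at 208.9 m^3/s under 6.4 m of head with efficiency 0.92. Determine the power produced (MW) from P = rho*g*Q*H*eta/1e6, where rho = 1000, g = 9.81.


P = 1000 * 9.81 * 208.9 * 6.4 * 0.92 / 1e6 = 12.0663 MW


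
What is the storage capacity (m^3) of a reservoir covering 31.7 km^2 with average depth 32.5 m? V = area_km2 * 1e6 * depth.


V = 31.7 * 1e6 * 32.5 = 1.0302e+09 m^3


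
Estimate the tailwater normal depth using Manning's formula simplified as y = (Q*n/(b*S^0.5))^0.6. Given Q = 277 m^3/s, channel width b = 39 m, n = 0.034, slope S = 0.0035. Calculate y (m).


y = (277 * 0.034 / (39 * 0.0035^0.5))^0.6 = 2.3255 m


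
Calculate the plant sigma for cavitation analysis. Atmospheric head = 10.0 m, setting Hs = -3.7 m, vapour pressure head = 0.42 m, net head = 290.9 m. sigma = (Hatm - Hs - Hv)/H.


sigma = (10.0 - (-3.7) - 0.42) / 290.9 = 0.0457


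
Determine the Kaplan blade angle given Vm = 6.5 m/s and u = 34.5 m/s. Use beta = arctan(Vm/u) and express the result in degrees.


beta = arctan(6.5 / 34.5) = 10.6698 degrees


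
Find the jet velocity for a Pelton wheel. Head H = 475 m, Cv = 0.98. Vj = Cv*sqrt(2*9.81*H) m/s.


Vj = 0.98 * sqrt(2*9.81*475) = 94.6068 m/s


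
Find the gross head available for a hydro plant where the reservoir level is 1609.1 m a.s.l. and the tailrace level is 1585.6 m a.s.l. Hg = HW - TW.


Hg = 1609.1 - 1585.6 = 23.5000 m


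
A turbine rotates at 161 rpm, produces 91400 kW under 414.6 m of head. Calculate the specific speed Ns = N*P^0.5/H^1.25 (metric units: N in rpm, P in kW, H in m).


Ns = 161 * 91400^0.5 / 414.6^1.25 = 26.0173


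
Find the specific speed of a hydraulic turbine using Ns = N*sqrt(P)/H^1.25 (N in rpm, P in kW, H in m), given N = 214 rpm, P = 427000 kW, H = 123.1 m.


Ns = 214 * 427000^0.5 / 123.1^1.25 = 341.0399


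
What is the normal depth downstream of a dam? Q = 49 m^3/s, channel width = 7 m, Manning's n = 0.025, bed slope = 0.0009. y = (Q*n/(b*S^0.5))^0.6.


y = (49 * 0.025 / (7 * 0.0009^0.5))^0.6 = 2.8810 m


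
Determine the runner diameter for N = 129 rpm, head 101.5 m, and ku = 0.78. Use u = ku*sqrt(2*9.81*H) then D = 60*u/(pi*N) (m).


u = 0.78 * sqrt(2*9.81*101.5) = 34.8078 m/s
D = 60 * 34.8078 / (pi * 129) = 5.1533 m


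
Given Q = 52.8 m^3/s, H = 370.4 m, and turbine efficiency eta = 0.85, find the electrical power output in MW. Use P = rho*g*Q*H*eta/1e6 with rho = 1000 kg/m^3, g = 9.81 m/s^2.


P = 1000 * 9.81 * 52.8 * 370.4 * 0.85 / 1e6 = 163.0770 MW


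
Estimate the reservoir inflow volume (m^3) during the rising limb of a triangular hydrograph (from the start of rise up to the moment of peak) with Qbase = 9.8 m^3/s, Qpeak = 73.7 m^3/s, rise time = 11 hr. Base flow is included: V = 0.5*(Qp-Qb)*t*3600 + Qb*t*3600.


V = 0.5*(73.7 - 9.8)*11*3600 + 9.8*11*3600 = 1.6533e+06 m^3


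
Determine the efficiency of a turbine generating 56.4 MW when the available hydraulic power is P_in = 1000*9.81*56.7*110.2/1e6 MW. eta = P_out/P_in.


P_in = 1000 * 9.81 * 56.7 * 110.2 / 1e6 = 61.2962 MW
eta = 56.4 / 61.2962 = 0.9201


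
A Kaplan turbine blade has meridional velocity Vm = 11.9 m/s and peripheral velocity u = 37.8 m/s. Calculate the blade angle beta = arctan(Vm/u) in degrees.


beta = arctan(11.9 / 37.8) = 17.4748 degrees


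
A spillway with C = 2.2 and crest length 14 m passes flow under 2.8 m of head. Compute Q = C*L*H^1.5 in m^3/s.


Q = 2.2 * 14 * 2.8^1.5 = 144.3071 m^3/s


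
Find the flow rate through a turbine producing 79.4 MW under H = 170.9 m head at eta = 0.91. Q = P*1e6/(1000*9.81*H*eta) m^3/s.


Q = 79.4 * 1e6 / (1000 * 9.81 * 170.9 * 0.91) = 52.0437 m^3/s


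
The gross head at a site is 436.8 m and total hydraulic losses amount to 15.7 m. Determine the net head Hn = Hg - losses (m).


Hn = 436.8 - 15.7 = 421.1000 m


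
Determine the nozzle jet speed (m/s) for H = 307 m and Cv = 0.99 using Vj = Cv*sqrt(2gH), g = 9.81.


Vj = 0.99 * sqrt(2*9.81*307) = 76.8341 m/s


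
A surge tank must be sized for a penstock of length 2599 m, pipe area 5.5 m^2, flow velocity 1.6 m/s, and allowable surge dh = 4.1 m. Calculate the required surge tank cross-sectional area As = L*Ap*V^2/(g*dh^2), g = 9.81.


As = 2599 * 5.5 * 1.6^2 / (9.81 * 4.1^2) = 221.9076 m^2


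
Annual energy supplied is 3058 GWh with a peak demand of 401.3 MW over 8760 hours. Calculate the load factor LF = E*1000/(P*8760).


LF = 3058 * 1000 / (401.3 * 8760) = 0.8699


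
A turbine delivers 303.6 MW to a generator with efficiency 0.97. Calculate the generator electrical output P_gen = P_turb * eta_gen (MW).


P_gen = 303.6 * 0.97 = 294.4920 MW


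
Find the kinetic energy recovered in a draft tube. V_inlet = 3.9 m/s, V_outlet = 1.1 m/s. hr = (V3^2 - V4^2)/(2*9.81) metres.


hr = (3.9^2 - 1.1^2) / (2*9.81) = 0.7136 m


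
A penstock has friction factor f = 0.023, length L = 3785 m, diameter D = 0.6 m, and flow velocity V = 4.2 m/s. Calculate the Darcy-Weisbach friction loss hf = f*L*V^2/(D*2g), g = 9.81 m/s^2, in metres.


hf = 0.023 * 3785 * 4.2^2 / (0.6 * 2 * 9.81) = 130.4494 m


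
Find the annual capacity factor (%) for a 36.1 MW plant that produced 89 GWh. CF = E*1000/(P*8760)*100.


CF = 89 * 1000 / (36.1 * 8760) * 100 = 28.1435 %


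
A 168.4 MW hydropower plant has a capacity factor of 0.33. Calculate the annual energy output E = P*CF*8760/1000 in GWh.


E = 168.4 * 0.33 * 8760 / 1000 = 486.8107 GWh


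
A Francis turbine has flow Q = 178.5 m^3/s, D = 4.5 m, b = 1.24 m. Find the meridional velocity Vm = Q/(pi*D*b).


Vm = 178.5 / (pi * 4.5 * 1.24) = 10.1825 m/s


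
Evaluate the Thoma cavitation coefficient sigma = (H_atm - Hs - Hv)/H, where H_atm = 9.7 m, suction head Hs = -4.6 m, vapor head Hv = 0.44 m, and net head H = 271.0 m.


sigma = (9.7 - (-4.6) - 0.44) / 271.0 = 0.0511


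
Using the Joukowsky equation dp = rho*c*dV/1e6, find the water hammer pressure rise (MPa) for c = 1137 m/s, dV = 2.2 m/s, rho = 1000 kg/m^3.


dp = 1000 * 1137 * 2.2 / 1e6 = 2.5014 MPa


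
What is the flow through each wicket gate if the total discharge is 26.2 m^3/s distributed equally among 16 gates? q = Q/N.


q = 26.2 / 16 = 1.6375 m^3/s


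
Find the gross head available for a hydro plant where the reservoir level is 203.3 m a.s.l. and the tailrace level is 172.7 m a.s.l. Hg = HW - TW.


Hg = 203.3 - 172.7 = 30.6000 m


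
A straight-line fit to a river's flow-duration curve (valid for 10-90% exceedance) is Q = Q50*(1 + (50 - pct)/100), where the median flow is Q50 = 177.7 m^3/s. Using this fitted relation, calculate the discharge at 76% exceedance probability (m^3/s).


Q = 177.7 * (1 + (50 - 76)/100) = 131.4980 m^3/s


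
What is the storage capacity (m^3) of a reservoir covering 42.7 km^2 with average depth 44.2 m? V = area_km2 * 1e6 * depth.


V = 42.7 * 1e6 * 44.2 = 1.8873e+09 m^3


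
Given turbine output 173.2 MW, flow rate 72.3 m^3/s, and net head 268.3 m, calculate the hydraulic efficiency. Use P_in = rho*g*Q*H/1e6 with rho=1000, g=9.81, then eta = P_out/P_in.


P_in = 1000 * 9.81 * 72.3 * 268.3 / 1e6 = 190.2953 MW
eta = 173.2 / 190.2953 = 0.9102


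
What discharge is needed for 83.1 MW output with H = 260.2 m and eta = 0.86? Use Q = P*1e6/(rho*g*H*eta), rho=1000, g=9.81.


Q = 83.1 * 1e6 / (1000 * 9.81 * 260.2 * 0.86) = 37.8553 m^3/s


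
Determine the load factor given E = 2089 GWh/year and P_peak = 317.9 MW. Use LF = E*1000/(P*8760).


LF = 2089 * 1000 / (317.9 * 8760) = 0.7501


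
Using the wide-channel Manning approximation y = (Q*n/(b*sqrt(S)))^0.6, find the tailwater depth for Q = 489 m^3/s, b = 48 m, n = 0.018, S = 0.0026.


y = (489 * 0.018 / (48 * 0.0026^0.5))^0.6 = 2.1553 m


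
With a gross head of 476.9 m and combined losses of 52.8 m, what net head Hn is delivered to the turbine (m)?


Hn = 476.9 - 52.8 = 424.1000 m
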